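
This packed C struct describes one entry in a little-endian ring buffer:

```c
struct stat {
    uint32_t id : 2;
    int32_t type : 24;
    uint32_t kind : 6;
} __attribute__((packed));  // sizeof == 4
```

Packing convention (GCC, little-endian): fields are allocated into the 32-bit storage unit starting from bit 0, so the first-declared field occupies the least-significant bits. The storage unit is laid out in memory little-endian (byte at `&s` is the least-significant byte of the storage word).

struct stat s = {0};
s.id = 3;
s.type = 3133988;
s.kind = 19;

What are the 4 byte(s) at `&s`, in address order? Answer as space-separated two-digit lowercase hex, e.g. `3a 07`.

93 48 bf 4c

id:2 = 3 → 0x3 << 0 → word 0x00000003
type:24 = 3133988 → 0x2fd224 << 2 → word 0x00bf4893
kind:6 = 19 → 0x13 << 26 → word 0x4cbf4893
word = 0x4cbf4893 → little-endian bytes:
  [0]=0x93  [1]=0x48  [2]=0xbf  [3]=0x4c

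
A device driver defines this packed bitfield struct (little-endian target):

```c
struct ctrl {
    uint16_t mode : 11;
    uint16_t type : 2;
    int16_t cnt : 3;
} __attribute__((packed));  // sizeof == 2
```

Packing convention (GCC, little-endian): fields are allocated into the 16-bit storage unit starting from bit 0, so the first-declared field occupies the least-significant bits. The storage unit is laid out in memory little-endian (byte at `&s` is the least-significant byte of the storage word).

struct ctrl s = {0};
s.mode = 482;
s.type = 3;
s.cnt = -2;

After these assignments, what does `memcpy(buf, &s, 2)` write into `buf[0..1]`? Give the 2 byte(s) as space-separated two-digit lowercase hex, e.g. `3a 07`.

mode (11b) val=482 bits=0x1e2 at bit 0: 0x01e2
type (2b) val=3 bits=0x3 at bit 11: 0x19e2
cnt (3b) val=-2 bits=0x6 at bit 13: 0xd9e2
word = 0xd9e2 → little-endian bytes:
  [0]=0xe2  [1]=0xd9

e2 d9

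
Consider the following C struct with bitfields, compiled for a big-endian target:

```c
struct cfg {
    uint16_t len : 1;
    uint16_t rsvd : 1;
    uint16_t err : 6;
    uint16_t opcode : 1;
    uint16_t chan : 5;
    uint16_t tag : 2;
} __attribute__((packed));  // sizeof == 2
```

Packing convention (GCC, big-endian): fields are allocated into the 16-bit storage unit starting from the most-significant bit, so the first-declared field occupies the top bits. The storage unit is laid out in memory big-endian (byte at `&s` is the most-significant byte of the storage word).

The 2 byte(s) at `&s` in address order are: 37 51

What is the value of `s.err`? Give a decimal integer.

[0]=0x37 [1]=0x51 (big-endian) → word 0x3751
len [15+:1] = (word>>15) & 0x1 = 0
rsvd [14+:1] = (word>>14) & 0x1 = 0
err [8+:6] = (word>>8) & 0x3f = 55  ←
opcode [7+:1] = (word>>7) & 0x1 = 0
chan [2+:5] = (word>>2) & 0x1f = 20
tag [0+:2] = (word>>0) & 0x3 = 1

55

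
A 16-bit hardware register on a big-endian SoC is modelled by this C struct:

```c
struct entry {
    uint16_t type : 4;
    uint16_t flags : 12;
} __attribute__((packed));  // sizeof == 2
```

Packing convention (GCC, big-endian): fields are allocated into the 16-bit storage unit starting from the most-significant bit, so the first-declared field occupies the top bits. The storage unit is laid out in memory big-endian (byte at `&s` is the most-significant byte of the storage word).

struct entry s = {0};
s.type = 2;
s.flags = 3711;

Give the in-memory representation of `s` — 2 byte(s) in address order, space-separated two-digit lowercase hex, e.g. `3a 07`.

2e 7f

type:4 = 2 → 0x2 << 12 → word 0x2000
flags:12 = 3711 → 0xe7f << 0 → word 0x2e7f
word = 0x2e7f → big-endian bytes:
  [0]=0x2e  [1]=0x7f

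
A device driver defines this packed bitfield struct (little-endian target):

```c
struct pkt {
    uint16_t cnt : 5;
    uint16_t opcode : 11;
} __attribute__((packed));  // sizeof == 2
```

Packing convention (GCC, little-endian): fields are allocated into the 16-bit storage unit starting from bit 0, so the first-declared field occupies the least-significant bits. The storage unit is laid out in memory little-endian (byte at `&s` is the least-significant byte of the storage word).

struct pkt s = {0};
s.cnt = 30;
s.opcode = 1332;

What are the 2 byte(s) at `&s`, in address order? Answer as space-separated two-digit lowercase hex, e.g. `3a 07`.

9e a6

cnt (5b) val=30 bits=0x1e at bit 0: 0x001e
opcode (11b) val=1332 bits=0x534 at bit 5: 0xa69e
word = 0xa69e → little-endian bytes:
  [0]=0x9e  [1]=0xa6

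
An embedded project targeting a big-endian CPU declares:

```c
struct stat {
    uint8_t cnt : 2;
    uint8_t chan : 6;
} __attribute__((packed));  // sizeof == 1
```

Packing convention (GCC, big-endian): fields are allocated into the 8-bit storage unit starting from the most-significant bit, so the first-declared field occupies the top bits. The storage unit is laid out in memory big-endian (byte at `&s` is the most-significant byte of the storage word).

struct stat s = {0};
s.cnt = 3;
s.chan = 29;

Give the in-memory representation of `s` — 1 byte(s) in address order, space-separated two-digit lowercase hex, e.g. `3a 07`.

dd

[6+:2] cnt=3 & 0x3 = 0x3; word=0xc0
[0+:6] chan=29 & 0x3f = 0x1d; word=0xdd
word = 0xdd → big-endian bytes:
  [0]=0xdd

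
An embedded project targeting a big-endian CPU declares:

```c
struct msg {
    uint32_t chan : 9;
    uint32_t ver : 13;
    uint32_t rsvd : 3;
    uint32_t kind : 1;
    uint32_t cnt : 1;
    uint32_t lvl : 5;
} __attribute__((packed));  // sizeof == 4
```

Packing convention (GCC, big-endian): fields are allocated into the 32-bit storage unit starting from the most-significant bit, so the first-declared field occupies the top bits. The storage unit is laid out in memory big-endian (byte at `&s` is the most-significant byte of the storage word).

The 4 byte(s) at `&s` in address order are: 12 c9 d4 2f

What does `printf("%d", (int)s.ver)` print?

[0]=0x12 [1]=0xc9 [2]=0xd4 [3]=0x2f (big-endian) → word 0x12c9d42f
chan:9 @ bit 23 → (0x12c9d42f>>23)&0x1ff = 0x25
ver:13 @ bit 10 → (0x12c9d42f>>10)&0x1fff = 0x1275  ←
rsvd:3 @ bit 7 → (0x12c9d42f>>7)&0x7 = 0x0
kind:1 @ bit 6 → (0x12c9d42f>>6)&0x1 = 0x0
cnt:1 @ bit 5 → (0x12c9d42f>>5)&0x1 = 0x1
lvl:5 @ bit 0 → (0x12c9d42f>>0)&0x1f = 0xf

4725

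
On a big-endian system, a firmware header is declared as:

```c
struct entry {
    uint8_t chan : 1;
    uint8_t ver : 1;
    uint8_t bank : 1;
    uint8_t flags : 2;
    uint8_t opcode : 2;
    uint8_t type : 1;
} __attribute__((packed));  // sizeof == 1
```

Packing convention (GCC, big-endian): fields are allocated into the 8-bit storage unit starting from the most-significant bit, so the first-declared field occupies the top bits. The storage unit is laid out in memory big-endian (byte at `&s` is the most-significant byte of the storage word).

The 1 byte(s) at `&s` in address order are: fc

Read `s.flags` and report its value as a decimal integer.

3

[0]=0xfc (big-endian) → word 0xfc
chan:1 @ bit 7 → (0xfc>>7)&0x1 = 0x1
ver:1 @ bit 6 → (0xfc>>6)&0x1 = 0x1
bank:1 @ bit 5 → (0xfc>>5)&0x1 = 0x1
flags:2 @ bit 3 → (0xfc>>3)&0x3 = 0x3  ←
opcode:2 @ bit 1 → (0xfc>>1)&0x3 = 0x2
type:1 @ bit 0 → (0xfc>>0)&0x1 = 0x0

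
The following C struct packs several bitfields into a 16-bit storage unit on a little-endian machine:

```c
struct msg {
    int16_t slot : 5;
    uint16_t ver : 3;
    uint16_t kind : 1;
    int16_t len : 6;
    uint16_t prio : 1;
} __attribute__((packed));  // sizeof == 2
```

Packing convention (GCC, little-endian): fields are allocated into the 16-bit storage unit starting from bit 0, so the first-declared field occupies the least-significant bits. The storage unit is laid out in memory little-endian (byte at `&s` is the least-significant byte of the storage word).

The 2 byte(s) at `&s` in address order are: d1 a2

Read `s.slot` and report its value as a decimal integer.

-15

[0]=0xd1 [1]=0xa2 (little-endian) → word 0xa2d1
slot:5 @ bit 0 → (0xa2d1>>0)&0x1f = 0x11  ←
ver:3 @ bit 5 → (0xa2d1>>5)&0x7 = 0x6
kind:1 @ bit 8 → (0xa2d1>>8)&0x1 = 0x0
len:6 @ bit 9 → (0xa2d1>>9)&0x3f = 0x11
prio:1 @ bit 15 → (0xa2d1>>15)&0x1 = 0x1
slot signed 5b, MSB=1: 17 - 32 = -15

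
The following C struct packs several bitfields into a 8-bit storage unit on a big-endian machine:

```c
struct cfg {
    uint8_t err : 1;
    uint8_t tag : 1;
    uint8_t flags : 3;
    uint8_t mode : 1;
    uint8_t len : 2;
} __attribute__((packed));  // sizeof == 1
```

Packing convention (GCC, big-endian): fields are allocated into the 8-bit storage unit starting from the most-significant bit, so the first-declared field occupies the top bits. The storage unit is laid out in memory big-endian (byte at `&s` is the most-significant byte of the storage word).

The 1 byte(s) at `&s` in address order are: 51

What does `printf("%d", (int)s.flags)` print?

2

[0]=0x51 (big-endian) → word 0x51
err [7+:1] = (word>>7) & 0x1 = 0
tag [6+:1] = (word>>6) & 0x1 = 1
flags [3+:3] = (word>>3) & 0x7 = 2  ←
mode [2+:1] = (word>>2) & 0x1 = 0
len [0+:2] = (word>>0) & 0x3 = 1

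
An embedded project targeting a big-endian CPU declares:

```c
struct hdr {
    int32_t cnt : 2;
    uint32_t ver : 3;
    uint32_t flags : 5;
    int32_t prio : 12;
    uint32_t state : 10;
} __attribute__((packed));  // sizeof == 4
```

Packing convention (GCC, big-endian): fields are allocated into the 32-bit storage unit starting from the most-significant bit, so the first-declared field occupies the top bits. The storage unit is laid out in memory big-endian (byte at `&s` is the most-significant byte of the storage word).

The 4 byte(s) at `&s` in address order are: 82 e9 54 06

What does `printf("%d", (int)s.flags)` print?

11

[0]=0x82 [1]=0xe9 [2]=0x54 [3]=0x06 (big-endian) → word 0x82e95406
cnt [30+:2] = (word>>30) & 0x3 = 2
ver [27+:3] = (word>>27) & 0x7 = 0
flags [22+:5] = (word>>22) & 0x1f = 11  ←
prio [10+:12] = (word>>10) & 0xfff = 2645
state [0+:10] = (word>>0) & 0x3ff = 6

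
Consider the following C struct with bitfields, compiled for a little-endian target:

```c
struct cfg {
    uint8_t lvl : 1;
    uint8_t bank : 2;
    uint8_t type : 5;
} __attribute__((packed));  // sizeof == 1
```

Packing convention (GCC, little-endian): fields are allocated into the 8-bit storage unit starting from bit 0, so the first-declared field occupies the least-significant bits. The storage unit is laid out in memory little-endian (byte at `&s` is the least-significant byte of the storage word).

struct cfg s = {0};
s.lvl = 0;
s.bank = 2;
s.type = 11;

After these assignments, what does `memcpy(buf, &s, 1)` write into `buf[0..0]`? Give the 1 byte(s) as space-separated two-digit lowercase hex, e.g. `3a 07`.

5c

lvl (1b) val=0 bits=0x0 at bit 0: 0x00
bank (2b) val=2 bits=0x2 at bit 1: 0x04
type (5b) val=11 bits=0xb at bit 3: 0x5c
word = 0x5c → little-endian bytes:
  [0]=0x5c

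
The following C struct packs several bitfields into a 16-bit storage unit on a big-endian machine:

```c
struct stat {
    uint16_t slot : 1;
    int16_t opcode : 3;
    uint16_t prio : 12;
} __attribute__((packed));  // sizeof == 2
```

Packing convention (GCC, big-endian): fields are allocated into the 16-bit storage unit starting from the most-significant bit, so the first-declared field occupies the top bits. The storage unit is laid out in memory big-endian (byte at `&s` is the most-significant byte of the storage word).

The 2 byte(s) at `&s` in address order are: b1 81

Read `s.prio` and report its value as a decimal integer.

[0]=0xb1 [1]=0x81 (big-endian) → word 0xb181
slot [15+:1] = (word>>15) & 0x1 = 1
opcode [12+:3] = (word>>12) & 0x7 = 3
prio [0+:12] = (word>>0) & 0xfff = 385  ←

385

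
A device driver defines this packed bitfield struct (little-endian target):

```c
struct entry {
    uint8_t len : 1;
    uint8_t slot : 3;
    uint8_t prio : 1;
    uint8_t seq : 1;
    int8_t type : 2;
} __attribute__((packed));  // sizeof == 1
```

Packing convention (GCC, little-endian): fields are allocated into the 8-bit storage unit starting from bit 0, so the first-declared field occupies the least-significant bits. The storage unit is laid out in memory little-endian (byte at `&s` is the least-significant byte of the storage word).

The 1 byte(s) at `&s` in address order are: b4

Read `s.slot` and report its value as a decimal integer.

2

[0]=0xb4 (little-endian) → word 0xb4
len:1 @ bit 0 → (0xb4>>0)&0x1 = 0x0
slot:3 @ bit 1 → (0xb4>>1)&0x7 = 0x2  ←
prio:1 @ bit 4 → (0xb4>>4)&0x1 = 0x1
seq:1 @ bit 5 → (0xb4>>5)&0x1 = 0x1
type:2 @ bit 6 → (0xb4>>6)&0x3 = 0x2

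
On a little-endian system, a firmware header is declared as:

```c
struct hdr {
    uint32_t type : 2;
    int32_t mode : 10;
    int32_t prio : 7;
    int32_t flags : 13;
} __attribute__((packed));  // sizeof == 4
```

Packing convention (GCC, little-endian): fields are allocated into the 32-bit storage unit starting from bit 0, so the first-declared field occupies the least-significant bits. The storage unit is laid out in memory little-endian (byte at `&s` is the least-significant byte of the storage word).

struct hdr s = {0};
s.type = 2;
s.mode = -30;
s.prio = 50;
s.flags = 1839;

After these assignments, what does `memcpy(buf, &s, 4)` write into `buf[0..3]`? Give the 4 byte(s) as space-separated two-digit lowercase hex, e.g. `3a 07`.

8a 2f 7b 39

[0+:2] type=2 & 0x3 = 0x2; word=0x00000002
[2+:10] mode=-30 & 0x3ff = 0x3e2; word=0x00000f8a
[12+:7] prio=50 & 0x7f = 0x32; word=0x00032f8a
[19+:13] flags=1839 & 0x1fff = 0x72f; word=0x397b2f8a
word = 0x397b2f8a → little-endian bytes:
  [0]=0x8a  [1]=0x2f  [2]=0x7b  [3]=0x39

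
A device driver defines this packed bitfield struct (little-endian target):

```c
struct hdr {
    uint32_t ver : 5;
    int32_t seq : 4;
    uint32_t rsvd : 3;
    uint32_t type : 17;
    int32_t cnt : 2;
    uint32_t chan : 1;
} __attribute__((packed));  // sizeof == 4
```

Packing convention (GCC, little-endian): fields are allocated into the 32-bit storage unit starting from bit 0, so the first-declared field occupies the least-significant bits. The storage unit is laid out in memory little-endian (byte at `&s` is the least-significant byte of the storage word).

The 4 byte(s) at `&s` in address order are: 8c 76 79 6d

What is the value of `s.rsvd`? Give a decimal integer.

[0]=0x8c [1]=0x76 [2]=0x79 [3]=0x6d (little-endian) → word 0x6d79768c
ver [0+:5] = (word>>0) & 0x1f = 12
seq [5+:4] = (word>>5) & 0xf = 4
rsvd [9+:3] = (word>>9) & 0x7 = 3  ←
type [12+:17] = (word>>12) & 0x1ffff = 55191
cnt [29+:2] = (word>>29) & 0x3 = 3
chan [31+:1] = (word>>31) & 0x1 = 0

3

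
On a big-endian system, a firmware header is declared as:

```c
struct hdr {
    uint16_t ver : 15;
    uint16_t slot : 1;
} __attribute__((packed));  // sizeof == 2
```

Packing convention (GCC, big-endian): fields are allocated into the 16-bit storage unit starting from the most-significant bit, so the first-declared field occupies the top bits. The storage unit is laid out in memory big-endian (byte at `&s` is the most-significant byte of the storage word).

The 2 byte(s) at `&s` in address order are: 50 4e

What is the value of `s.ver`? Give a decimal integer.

10279

[0]=0x50 [1]=0x4e (big-endian) → word 0x504e
ver [1+:15] = (word>>1) & 0x7fff = 10279  ←
slot [0+:1] = (word>>0) & 0x1 = 0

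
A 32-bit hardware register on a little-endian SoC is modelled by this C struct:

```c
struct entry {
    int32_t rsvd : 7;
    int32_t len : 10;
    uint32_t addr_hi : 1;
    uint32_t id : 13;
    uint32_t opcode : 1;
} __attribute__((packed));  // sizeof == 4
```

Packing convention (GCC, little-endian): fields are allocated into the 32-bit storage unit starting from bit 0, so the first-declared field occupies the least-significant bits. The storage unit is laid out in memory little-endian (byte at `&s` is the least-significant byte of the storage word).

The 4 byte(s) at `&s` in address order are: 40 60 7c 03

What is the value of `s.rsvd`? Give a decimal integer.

-64

[0]=0x40 [1]=0x60 [2]=0x7c [3]=0x03 (little-endian) → word 0x037c6040
rsvd [0+:7] = (word>>0) & 0x7f = 64  ←
len [7+:10] = (word>>7) & 0x3ff = 192
addr_hi [17+:1] = (word>>17) & 0x1 = 0
id [18+:13] = (word>>18) & 0x1fff = 223
opcode [31+:1] = (word>>31) & 0x1 = 0
rsvd signed 7b, MSB=1: 64 - 128 = -64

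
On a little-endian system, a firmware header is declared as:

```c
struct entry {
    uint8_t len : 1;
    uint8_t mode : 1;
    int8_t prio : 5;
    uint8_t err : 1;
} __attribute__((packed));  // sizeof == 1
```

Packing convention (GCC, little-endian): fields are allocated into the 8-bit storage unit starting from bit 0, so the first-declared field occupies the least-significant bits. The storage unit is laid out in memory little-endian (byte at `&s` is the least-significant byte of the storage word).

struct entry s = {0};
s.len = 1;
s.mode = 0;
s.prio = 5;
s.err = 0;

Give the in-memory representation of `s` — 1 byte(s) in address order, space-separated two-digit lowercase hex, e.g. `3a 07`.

15

[0+:1] len=1 & 0x1 = 0x1; word=0x01
[1+:1] mode=0 & 0x1 = 0x0; word=0x01
[2+:5] prio=5 & 0x1f = 0x5; word=0x15
[7+:1] err=0 & 0x1 = 0x0; word=0x15
word = 0x15 → little-endian bytes:
  [0]=0x15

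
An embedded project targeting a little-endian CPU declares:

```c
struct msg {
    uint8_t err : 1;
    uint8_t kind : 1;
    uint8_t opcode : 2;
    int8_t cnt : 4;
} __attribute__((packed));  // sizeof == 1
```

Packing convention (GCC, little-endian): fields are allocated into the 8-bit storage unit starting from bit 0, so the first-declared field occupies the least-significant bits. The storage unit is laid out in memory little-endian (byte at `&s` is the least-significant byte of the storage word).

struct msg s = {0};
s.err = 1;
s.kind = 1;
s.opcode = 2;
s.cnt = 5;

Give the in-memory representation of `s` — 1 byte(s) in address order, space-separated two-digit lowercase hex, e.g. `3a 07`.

5b

err:1 = 1 → 0x1 << 0 → word 0x01
kind:1 = 1 → 0x1 << 1 → word 0x03
opcode:2 = 2 → 0x2 << 2 → word 0x0b
cnt:4 = 5 → 0x5 << 4 → word 0x5b
word = 0x5b → little-endian bytes:
  [0]=0x5b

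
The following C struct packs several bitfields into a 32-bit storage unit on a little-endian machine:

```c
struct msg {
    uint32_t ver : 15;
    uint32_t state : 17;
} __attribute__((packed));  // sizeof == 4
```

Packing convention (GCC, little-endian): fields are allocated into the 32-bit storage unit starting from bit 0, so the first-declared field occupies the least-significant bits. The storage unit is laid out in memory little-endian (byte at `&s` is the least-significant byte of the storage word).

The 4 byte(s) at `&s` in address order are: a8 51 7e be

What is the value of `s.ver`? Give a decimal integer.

[0]=0xa8 [1]=0x51 [2]=0x7e [3]=0xbe (little-endian) → word 0xbe7e51a8
ver:15 @ bit 0 → (0xbe7e51a8>>0)&0x7fff = 0x51a8  ←
state:17 @ bit 15 → (0xbe7e51a8>>15)&0x1ffff = 0x17cfc

20904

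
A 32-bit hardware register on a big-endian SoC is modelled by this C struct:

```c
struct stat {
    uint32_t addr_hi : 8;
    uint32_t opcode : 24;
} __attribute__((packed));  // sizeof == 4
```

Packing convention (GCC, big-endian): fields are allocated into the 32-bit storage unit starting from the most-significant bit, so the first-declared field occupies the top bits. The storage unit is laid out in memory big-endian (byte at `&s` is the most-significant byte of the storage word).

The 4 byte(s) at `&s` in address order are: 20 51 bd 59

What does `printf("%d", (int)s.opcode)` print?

[0]=0x20 [1]=0x51 [2]=0xbd [3]=0x59 (big-endian) → word 0x2051bd59
addr_hi:8 @ bit 24 → (0x2051bd59>>24)&0xff = 0x20
opcode:24 @ bit 0 → (0x2051bd59>>0)&0xffffff = 0x51bd59  ←

5356889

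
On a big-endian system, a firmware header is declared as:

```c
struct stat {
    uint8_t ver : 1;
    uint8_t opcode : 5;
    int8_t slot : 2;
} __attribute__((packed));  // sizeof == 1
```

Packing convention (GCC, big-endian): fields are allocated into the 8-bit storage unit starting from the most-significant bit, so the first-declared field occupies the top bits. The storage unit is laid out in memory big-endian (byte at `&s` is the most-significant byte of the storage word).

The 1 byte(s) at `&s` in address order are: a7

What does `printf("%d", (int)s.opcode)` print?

9

[0]=0xa7 (big-endian) → word 0xa7
ver:1 @ bit 7 → (0xa7>>7)&0x1 = 0x1
opcode:5 @ bit 2 → (0xa7>>2)&0x1f = 0x9  ←
slot:2 @ bit 0 → (0xa7>>0)&0x3 = 0x3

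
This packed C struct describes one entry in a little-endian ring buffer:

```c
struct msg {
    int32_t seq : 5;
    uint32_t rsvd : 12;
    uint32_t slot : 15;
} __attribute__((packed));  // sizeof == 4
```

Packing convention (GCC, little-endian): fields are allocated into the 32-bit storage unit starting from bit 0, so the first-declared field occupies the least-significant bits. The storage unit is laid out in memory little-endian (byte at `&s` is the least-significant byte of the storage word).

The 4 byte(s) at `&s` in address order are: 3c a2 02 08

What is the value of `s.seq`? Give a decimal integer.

[0]=0x3c [1]=0xa2 [2]=0x02 [3]=0x08 (little-endian) → word 0x0802a23c
seq [0+:5] = (word>>0) & 0x1f = 28  ←
rsvd [5+:12] = (word>>5) & 0xfff = 1297
slot [17+:15] = (word>>17) & 0x7fff = 1025
seq signed 5b, MSB=1: 28 - 32 = -4

-4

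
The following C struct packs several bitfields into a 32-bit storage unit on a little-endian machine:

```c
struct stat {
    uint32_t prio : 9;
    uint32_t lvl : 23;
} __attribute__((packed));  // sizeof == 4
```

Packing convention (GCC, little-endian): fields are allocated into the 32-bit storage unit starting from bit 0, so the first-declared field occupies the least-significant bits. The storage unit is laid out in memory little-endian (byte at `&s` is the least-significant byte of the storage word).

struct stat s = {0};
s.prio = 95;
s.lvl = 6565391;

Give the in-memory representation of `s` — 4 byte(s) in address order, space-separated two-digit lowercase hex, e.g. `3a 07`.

5f 1e 5c c8

[0+:9] prio=95 & 0x1ff = 0x5f; word=0x0000005f
[9+:23] lvl=6565391 & 0x7fffff = 0x642e0f; word=0xc85c1e5f
word = 0xc85c1e5f → little-endian bytes:
  [0]=0x5f  [1]=0x1e  [2]=0x5c  [3]=0xc8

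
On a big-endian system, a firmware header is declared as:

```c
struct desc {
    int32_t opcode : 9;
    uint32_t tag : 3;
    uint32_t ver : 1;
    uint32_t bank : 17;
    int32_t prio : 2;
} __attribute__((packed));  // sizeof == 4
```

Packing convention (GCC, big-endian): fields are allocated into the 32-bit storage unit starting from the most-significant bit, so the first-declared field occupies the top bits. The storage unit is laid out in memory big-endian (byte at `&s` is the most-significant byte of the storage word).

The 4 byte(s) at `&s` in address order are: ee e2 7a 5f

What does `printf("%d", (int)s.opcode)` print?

-35

[0]=0xee [1]=0xe2 [2]=0x7a [3]=0x5f (big-endian) → word 0xeee27a5f
opcode:9 @ bit 23 → (0xeee27a5f>>23)&0x1ff = 0x1dd  ←
tag:3 @ bit 20 → (0xeee27a5f>>20)&0x7 = 0x6
ver:1 @ bit 19 → (0xeee27a5f>>19)&0x1 = 0x0
bank:17 @ bit 2 → (0xeee27a5f>>2)&0x1ffff = 0x9e97
prio:2 @ bit 0 → (0xeee27a5f>>0)&0x3 = 0x3
opcode signed 9b, MSB=1: 477 - 512 = -35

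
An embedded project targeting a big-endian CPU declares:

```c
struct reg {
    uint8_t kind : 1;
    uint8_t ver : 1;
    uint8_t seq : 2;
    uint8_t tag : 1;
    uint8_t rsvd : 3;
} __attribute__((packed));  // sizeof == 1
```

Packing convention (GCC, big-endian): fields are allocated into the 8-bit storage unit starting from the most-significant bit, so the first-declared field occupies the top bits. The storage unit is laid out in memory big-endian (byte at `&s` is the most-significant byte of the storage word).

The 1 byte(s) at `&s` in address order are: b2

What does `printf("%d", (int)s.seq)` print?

[0]=0xb2 (big-endian) → word 0xb2
kind:1 @ bit 7 → (0xb2>>7)&0x1 = 0x1
ver:1 @ bit 6 → (0xb2>>6)&0x1 = 0x0
seq:2 @ bit 4 → (0xb2>>4)&0x3 = 0x3  ←
tag:1 @ bit 3 → (0xb2>>3)&0x1 = 0x0
rsvd:3 @ bit 0 → (0xb2>>0)&0x7 = 0x2

3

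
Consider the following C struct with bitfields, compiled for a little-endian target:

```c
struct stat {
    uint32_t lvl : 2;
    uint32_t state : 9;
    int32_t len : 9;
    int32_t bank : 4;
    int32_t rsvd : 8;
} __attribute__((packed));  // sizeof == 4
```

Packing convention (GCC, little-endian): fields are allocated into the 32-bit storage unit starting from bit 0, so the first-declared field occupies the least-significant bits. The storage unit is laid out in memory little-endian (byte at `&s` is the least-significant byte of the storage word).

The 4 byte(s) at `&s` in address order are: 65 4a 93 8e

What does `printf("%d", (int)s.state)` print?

153

[0]=0x65 [1]=0x4a [2]=0x93 [3]=0x8e (little-endian) → word 0x8e934a65
lvl:2 @ bit 0 → (0x8e934a65>>0)&0x3 = 0x1
state:9 @ bit 2 → (0x8e934a65>>2)&0x1ff = 0x99  ←
len:9 @ bit 11 → (0x8e934a65>>11)&0x1ff = 0x69
bank:4 @ bit 20 → (0x8e934a65>>20)&0xf = 0x9
rsvd:8 @ bit 24 → (0x8e934a65>>24)&0xff = 0x8e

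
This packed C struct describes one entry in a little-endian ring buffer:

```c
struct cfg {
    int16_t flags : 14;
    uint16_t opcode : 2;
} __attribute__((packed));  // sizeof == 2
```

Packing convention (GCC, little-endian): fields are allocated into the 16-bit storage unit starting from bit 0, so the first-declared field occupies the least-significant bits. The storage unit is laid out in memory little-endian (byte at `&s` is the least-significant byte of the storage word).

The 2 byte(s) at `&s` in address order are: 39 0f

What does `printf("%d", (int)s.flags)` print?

3897

[0]=0x39 [1]=0x0f (little-endian) → word 0x0f39
flags:14 @ bit 0 → (0x0f39>>0)&0x3fff = 0xf39  ←
opcode:2 @ bit 14 → (0x0f39>>14)&0x3 = 0x0
flags signed 14b, MSB=0: value = 3897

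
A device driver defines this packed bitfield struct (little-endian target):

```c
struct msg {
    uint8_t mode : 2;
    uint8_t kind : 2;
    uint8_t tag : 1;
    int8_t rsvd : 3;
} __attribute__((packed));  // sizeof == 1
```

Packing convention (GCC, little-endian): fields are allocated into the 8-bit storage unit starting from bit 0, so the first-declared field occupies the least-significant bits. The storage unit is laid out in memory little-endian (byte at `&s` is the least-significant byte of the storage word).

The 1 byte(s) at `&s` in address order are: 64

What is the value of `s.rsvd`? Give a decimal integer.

3

[0]=0x64 (little-endian) → word 0x64
mode [0+:2] = (word>>0) & 0x3 = 0
kind [2+:2] = (word>>2) & 0x3 = 1
tag [4+:1] = (word>>4) & 0x1 = 0
rsvd [5+:3] = (word>>5) & 0x7 = 3  ←
rsvd signed 3b, MSB=0: value = 3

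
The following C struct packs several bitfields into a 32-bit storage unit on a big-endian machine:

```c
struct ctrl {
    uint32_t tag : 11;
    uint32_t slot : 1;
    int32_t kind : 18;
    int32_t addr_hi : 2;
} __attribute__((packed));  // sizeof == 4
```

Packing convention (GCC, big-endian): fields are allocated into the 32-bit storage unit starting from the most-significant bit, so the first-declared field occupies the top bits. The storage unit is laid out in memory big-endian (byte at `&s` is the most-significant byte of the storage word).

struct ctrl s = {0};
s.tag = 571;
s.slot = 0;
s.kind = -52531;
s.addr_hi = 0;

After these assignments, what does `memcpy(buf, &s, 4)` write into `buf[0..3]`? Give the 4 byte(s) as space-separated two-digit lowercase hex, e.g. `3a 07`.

[21+:11] tag=571 & 0x7ff = 0x23b; word=0x47600000
[20+:1] slot=0 & 0x1 = 0x0; word=0x47600000
[2+:18] kind=-52531 & 0x3ffff = 0x332cd; word=0x476ccb34
[0+:2] addr_hi=0 & 0x3 = 0x0; word=0x476ccb34
word = 0x476ccb34 → big-endian bytes:
  [0]=0x47  [1]=0x6c  [2]=0xcb  [3]=0x34

47 6c cb 34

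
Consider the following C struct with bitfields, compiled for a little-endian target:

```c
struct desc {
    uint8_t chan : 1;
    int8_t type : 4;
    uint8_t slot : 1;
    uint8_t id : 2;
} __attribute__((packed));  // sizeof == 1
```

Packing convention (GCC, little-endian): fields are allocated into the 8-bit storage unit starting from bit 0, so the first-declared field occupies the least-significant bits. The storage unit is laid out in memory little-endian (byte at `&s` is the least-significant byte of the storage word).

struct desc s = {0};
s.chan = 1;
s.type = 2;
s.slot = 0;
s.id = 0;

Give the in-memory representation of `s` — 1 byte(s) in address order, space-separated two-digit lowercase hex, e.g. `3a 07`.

[0+:1] chan=1 & 0x1 = 0x1; word=0x01
[1+:4] type=2 & 0xf = 0x2; word=0x05
[5+:1] slot=0 & 0x1 = 0x0; word=0x05
[6+:2] id=0 & 0x3 = 0x0; word=0x05
word = 0x05 → little-endian bytes:
  [0]=0x05

05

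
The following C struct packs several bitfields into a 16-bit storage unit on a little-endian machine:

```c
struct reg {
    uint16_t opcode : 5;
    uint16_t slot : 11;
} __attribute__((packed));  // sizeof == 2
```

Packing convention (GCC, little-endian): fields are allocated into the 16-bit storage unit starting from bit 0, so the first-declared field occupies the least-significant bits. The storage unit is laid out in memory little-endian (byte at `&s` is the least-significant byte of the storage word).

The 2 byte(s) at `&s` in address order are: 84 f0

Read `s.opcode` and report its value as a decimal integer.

4

[0]=0x84 [1]=0xf0 (little-endian) → word 0xf084
opcode [0+:5] = (word>>0) & 0x1f = 4  ←
slot [5+:11] = (word>>5) & 0x7ff = 1924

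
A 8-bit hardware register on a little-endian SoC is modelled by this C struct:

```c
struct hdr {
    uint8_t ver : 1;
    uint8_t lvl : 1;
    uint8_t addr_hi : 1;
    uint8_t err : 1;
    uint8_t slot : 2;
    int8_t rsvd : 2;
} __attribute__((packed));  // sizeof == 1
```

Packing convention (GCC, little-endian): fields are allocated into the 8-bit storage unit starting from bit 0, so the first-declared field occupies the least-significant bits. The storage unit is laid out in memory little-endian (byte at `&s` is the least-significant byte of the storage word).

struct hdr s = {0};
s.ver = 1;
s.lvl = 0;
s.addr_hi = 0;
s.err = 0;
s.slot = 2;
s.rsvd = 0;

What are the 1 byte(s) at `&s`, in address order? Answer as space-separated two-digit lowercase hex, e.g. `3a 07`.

ver (1b) val=1 bits=0x1 at bit 0: 0x01
lvl (1b) val=0 bits=0x0 at bit 1: 0x01
addr_hi (1b) val=0 bits=0x0 at bit 2: 0x01
err (1b) val=0 bits=0x0 at bit 3: 0x01
slot (2b) val=2 bits=0x2 at bit 4: 0x21
rsvd (2b) val=0 bits=0x0 at bit 6: 0x21
word = 0x21 → little-endian bytes:
  [0]=0x21

21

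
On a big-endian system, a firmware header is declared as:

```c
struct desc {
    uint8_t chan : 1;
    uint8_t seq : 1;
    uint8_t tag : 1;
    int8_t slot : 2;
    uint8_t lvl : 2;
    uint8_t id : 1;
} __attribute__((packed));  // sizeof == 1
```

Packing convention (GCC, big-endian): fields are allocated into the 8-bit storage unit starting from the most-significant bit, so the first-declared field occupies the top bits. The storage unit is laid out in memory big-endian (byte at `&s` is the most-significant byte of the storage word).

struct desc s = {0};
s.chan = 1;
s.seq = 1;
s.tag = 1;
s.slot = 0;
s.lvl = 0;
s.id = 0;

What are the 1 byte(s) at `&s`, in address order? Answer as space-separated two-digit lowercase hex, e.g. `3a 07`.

e0

[7+:1] chan=1 & 0x1 = 0x1; word=0x80
[6+:1] seq=1 & 0x1 = 0x1; word=0xc0
[5+:1] tag=1 & 0x1 = 0x1; word=0xe0
[3+:2] slot=0 & 0x3 = 0x0; word=0xe0
[1+:2] lvl=0 & 0x3 = 0x0; word=0xe0
[0+:1] id=0 & 0x1 = 0x0; word=0xe0
word = 0xe0 → big-endian bytes:
  [0]=0xe0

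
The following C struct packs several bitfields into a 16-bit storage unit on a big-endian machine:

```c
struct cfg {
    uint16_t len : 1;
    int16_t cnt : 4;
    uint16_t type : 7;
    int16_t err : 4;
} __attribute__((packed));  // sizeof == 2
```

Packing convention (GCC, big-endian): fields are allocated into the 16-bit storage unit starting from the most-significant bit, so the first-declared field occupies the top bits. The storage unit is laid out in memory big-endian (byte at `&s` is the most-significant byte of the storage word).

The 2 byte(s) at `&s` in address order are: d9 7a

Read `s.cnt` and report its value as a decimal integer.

-5

[0]=0xd9 [1]=0x7a (big-endian) → word 0xd97a
len [15+:1] = (word>>15) & 0x1 = 1
cnt [11+:4] = (word>>11) & 0xf = 11  ←
type [4+:7] = (word>>4) & 0x7f = 23
err [0+:4] = (word>>0) & 0xf = 10
cnt signed 4b, MSB=1: 11 - 16 = -5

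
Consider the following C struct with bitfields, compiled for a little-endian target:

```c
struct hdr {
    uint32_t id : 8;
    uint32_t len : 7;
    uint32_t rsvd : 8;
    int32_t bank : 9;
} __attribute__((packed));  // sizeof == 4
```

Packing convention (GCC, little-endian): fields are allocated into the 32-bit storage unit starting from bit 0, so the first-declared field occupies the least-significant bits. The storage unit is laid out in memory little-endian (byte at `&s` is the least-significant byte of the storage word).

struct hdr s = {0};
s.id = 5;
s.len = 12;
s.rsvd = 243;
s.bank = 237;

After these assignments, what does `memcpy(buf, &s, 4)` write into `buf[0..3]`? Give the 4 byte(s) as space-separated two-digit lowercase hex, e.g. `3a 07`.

05 8c f9 76

id:8 = 5 → 0x5 << 0 → word 0x00000005
len:7 = 12 → 0xc << 8 → word 0x00000c05
rsvd:8 = 243 → 0xf3 << 15 → word 0x00798c05
bank:9 = 237 → 0xed << 23 → word 0x76f98c05
word = 0x76f98c05 → little-endian bytes:
  [0]=0x05  [1]=0x8c  [2]=0xf9  [3]=0x76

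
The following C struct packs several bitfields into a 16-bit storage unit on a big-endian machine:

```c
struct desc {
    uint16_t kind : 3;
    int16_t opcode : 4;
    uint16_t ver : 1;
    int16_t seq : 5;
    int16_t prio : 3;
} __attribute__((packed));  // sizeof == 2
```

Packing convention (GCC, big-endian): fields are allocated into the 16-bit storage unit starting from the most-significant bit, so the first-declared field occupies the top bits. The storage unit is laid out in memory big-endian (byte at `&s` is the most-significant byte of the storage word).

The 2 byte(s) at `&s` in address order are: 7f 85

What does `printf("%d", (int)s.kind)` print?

[0]=0x7f [1]=0x85 (big-endian) → word 0x7f85
kind:3 @ bit 13 → (0x7f85>>13)&0x7 = 0x3  ←
opcode:4 @ bit 9 → (0x7f85>>9)&0xf = 0xf
ver:1 @ bit 8 → (0x7f85>>8)&0x1 = 0x1
seq:5 @ bit 3 → (0x7f85>>3)&0x1f = 0x10
prio:3 @ bit 0 → (0x7f85>>0)&0x7 = 0x5

3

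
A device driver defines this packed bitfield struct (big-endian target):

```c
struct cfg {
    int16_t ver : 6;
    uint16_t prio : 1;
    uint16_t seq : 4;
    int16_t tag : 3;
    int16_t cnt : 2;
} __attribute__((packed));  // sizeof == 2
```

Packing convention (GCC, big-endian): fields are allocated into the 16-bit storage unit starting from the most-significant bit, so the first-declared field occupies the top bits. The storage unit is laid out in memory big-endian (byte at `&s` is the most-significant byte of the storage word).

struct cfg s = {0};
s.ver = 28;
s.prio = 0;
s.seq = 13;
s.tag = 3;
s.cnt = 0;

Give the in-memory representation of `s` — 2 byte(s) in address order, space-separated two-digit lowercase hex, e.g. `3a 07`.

ver (6b) val=28 bits=0x1c at bit 10: 0x7000
prio (1b) val=0 bits=0x0 at bit 9: 0x7000
seq (4b) val=13 bits=0xd at bit 5: 0x71a0
tag (3b) val=3 bits=0x3 at bit 2: 0x71ac
cnt (2b) val=0 bits=0x0 at bit 0: 0x71ac
word = 0x71ac → big-endian bytes:
  [0]=0x71  [1]=0xac

71 ac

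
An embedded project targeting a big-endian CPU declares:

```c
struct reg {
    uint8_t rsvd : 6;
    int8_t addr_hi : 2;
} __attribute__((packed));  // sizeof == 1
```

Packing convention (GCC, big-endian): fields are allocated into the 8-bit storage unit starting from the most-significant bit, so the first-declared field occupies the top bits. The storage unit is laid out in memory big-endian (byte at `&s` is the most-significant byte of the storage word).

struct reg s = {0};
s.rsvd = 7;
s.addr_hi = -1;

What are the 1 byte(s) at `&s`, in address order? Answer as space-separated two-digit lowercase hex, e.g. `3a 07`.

rsvd:6 = 7 → 0x7 << 2 → word 0x1c
addr_hi:2 = -1 → 0x3 << 0 → word 0x1f
word = 0x1f → big-endian bytes:
  [0]=0x1f

1f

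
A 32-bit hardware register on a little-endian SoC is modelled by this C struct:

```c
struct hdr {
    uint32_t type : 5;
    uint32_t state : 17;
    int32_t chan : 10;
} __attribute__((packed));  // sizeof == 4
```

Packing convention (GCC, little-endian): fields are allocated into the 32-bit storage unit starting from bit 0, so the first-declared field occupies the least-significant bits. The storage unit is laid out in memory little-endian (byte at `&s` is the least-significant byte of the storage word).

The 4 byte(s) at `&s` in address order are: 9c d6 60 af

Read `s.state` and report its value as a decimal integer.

[0]=0x9c [1]=0xd6 [2]=0x60 [3]=0xaf (little-endian) → word 0xaf60d69c
type:5 @ bit 0 → (0xaf60d69c>>0)&0x1f = 0x1c
state:17 @ bit 5 → (0xaf60d69c>>5)&0x1ffff = 0x106b4  ←
chan:10 @ bit 22 → (0xaf60d69c>>22)&0x3ff = 0x2bd

67252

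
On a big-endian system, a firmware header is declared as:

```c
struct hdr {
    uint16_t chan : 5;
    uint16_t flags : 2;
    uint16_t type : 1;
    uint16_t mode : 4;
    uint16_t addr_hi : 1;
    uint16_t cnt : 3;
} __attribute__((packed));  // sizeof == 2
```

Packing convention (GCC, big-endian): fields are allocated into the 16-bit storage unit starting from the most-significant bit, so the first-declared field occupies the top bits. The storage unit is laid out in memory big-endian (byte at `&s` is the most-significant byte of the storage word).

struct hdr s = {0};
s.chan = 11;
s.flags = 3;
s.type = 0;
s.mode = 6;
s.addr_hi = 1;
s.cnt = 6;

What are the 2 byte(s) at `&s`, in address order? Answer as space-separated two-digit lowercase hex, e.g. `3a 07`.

5e 6e

chan:5 = 11 → 0xb << 11 → word 0x5800
flags:2 = 3 → 0x3 << 9 → word 0x5e00
type:1 = 0 → 0x0 << 8 → word 0x5e00
mode:4 = 6 → 0x6 << 4 → word 0x5e60
addr_hi:1 = 1 → 0x1 << 3 → word 0x5e68
cnt:3 = 6 → 0x6 << 0 → word 0x5e6e
word = 0x5e6e → big-endian bytes:
  [0]=0x5e  [1]=0x6e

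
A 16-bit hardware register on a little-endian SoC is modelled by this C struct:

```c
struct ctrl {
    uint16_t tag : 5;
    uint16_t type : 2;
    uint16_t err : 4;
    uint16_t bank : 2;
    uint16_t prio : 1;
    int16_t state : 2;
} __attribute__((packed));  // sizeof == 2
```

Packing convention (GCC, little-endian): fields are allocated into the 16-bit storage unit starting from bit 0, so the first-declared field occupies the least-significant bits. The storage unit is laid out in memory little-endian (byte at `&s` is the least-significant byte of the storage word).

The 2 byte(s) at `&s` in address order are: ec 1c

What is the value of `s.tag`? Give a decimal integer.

12

[0]=0xec [1]=0x1c (little-endian) → word 0x1cec
tag [0+:5] = (word>>0) & 0x1f = 12  ←
type [5+:2] = (word>>5) & 0x3 = 3
err [7+:4] = (word>>7) & 0xf = 9
bank [11+:2] = (word>>11) & 0x3 = 3
prio [13+:1] = (word>>13) & 0x1 = 0
state [14+:2] = (word>>14) & 0x3 = 0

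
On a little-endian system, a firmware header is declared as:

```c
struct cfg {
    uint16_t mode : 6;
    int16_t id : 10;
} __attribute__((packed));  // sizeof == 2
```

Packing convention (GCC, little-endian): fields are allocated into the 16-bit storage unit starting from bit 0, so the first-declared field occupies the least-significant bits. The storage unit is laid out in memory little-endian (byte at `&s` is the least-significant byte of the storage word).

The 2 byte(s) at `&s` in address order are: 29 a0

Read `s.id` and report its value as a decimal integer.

[0]=0x29 [1]=0xa0 (little-endian) → word 0xa029
mode [0+:6] = (word>>0) & 0x3f = 41
id [6+:10] = (word>>6) & 0x3ff = 640  ←
id signed 10b, MSB=1: 640 - 1024 = -384

-384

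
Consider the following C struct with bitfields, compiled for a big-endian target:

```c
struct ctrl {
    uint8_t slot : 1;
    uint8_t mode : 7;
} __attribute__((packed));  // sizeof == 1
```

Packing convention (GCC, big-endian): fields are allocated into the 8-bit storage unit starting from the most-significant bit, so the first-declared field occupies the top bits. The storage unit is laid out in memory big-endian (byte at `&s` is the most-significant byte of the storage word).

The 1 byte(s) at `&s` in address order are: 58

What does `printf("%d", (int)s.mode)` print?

88

[0]=0x58 (big-endian) → word 0x58
slot:1 @ bit 7 → (0x58>>7)&0x1 = 0x0
mode:7 @ bit 0 → (0x58>>0)&0x7f = 0x58  ←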